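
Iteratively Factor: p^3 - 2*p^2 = (p - 2)*(p^2) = p*(p - 2)*(p)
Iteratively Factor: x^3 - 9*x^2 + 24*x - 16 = (x - 4)*(x^2 - 5*x + 4) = (x - 4)*(x - 1)*(x - 4)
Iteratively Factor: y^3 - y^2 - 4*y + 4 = (y - 2)*(y^2 + y - 2) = (y - 2)*(y - 1)*(y + 2)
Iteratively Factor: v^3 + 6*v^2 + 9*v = (v)*(v^2 + 6*v + 9) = v*(v + 3)*(v + 3)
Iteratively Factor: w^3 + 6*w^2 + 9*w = (w)*(w^2 + 6*w + 9) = w*(w + 3)*(w + 3)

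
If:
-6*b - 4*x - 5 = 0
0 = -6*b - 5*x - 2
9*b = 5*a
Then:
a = -51/10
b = -17/6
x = 3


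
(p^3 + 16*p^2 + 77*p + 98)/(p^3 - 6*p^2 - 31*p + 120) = (p^3 + 16*p^2 + 77*p + 98)/(p^3 - 6*p^2 - 31*p + 120)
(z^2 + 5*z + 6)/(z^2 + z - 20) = (z^2 + 5*z + 6)/(z^2 + z - 20)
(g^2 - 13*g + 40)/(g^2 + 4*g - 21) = (g^2 - 13*g + 40)/(g^2 + 4*g - 21)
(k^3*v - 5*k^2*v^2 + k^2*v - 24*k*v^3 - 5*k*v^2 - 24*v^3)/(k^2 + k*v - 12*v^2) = v*(k^3 - 5*k^2*v + k^2 - 24*k*v^2 - 5*k*v - 24*v^2)/(k^2 + k*v - 12*v^2)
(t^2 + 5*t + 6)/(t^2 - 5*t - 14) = (t + 3)/(t - 7)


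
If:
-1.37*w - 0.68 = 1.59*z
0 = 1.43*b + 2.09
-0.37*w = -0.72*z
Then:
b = -1.46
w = -0.31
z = -0.16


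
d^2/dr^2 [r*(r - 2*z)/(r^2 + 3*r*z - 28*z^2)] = 2*z*(5*r^3 - 84*r^2*z + 168*r*z^2 - 616*z^3)/(-r^6 - 9*r^5*z + 57*r^4*z^2 + 477*r^3*z^3 - 1596*r^2*z^4 - 7056*r*z^5 + 21952*z^6)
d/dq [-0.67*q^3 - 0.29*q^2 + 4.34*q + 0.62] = -2.01*q^2 - 0.58*q + 4.34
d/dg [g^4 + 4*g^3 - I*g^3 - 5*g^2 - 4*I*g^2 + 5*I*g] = 4*g^3 + g^2*(12 - 3*I) + g*(-10 - 8*I) + 5*I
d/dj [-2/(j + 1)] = 2/(j + 1)^2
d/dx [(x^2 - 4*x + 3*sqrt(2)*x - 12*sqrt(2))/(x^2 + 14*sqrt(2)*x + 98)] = (4*x^2 + 11*sqrt(2)*x^2 + 24*sqrt(2)*x + 196*x - 56 + 294*sqrt(2))/(x^4 + 28*sqrt(2)*x^3 + 588*x^2 + 2744*sqrt(2)*x + 9604)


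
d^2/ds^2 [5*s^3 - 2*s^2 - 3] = 30*s - 4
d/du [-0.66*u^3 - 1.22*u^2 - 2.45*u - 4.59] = -1.98*u^2 - 2.44*u - 2.45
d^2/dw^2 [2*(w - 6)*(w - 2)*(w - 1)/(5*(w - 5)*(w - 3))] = 12*(-w^3 + 3*w^2 + 21*w - 71)/(5*(w^6 - 24*w^5 + 237*w^4 - 1232*w^3 + 3555*w^2 - 5400*w + 3375))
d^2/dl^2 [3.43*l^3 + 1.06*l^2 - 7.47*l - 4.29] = 20.58*l + 2.12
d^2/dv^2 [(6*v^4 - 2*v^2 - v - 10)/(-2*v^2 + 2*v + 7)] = 12*(-4*v^6 + 12*v^5 + 30*v^4 - 110*v^3 - 260*v^2 - 13*v + 44)/(8*v^6 - 24*v^5 - 60*v^4 + 160*v^3 + 210*v^2 - 294*v - 343)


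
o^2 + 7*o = o*(o + 7)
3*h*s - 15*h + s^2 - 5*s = (3*h + s)*(s - 5)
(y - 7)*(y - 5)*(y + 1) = y^3 - 11*y^2 + 23*y + 35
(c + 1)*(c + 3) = c^2 + 4*c + 3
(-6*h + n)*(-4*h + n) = 24*h^2 - 10*h*n + n^2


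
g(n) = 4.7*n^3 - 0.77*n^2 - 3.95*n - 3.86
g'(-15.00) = 3191.65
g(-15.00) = -15980.36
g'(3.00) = 118.33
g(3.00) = 104.26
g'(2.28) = 65.84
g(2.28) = 38.84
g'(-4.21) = 252.44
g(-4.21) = -351.58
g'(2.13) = 56.74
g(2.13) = 29.65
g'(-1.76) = 42.44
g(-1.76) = -24.92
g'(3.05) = 122.52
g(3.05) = 110.28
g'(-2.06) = 59.06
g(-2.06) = -40.08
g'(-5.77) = 474.37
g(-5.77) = -909.57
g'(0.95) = 7.31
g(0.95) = -4.28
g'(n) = 14.1*n^2 - 1.54*n - 3.95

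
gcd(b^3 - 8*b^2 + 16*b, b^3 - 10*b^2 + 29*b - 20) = b - 4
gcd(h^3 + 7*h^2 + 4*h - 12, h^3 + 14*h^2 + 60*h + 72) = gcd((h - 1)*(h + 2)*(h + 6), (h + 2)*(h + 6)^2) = h^2 + 8*h + 12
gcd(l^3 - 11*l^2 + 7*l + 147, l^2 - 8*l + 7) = l - 7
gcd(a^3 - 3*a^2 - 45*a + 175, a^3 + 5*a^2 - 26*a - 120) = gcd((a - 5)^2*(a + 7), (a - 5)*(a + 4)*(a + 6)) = a - 5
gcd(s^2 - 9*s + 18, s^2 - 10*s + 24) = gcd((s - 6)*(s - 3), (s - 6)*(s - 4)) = s - 6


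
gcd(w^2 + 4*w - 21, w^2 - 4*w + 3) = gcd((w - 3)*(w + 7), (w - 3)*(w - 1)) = w - 3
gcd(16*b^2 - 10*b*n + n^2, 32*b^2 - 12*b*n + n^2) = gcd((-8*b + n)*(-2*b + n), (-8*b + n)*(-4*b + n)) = 8*b - n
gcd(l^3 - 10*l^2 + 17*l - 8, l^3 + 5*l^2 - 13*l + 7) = l^2 - 2*l + 1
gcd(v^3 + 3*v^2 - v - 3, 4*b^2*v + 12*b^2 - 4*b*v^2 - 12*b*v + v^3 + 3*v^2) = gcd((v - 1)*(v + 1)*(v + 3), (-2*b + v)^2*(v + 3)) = v + 3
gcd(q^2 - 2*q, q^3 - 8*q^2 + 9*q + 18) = 1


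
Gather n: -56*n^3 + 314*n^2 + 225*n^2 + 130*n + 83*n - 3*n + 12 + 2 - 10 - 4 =-56*n^3 + 539*n^2 + 210*n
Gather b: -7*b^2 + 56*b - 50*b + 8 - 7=-7*b^2 + 6*b + 1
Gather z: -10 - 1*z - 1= -z - 11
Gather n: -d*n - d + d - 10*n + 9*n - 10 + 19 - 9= n*(-d - 1)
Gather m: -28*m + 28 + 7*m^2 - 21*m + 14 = 7*m^2 - 49*m + 42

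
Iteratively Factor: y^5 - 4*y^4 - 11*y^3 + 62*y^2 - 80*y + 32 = (y - 1)*(y^4 - 3*y^3 - 14*y^2 + 48*y - 32) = (y - 1)*(y + 4)*(y^3 - 7*y^2 + 14*y - 8) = (y - 1)^2*(y + 4)*(y^2 - 6*y + 8) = (y - 4)*(y - 1)^2*(y + 4)*(y - 2)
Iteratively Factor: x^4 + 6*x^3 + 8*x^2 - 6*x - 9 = (x + 3)*(x^3 + 3*x^2 - x - 3) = (x - 1)*(x + 3)*(x^2 + 4*x + 3) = (x - 1)*(x + 1)*(x + 3)*(x + 3)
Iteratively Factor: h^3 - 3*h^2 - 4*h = (h + 1)*(h^2 - 4*h) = h*(h + 1)*(h - 4)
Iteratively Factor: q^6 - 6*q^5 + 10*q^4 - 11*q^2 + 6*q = (q - 3)*(q^5 - 3*q^4 + q^3 + 3*q^2 - 2*q) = (q - 3)*(q + 1)*(q^4 - 4*q^3 + 5*q^2 - 2*q) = q*(q - 3)*(q + 1)*(q^3 - 4*q^2 + 5*q - 2) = q*(q - 3)*(q - 1)*(q + 1)*(q^2 - 3*q + 2) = q*(q - 3)*(q - 2)*(q - 1)*(q + 1)*(q - 1)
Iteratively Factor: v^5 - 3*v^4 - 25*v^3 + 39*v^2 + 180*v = (v - 5)*(v^4 + 2*v^3 - 15*v^2 - 36*v) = (v - 5)*(v + 3)*(v^3 - v^2 - 12*v) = v*(v - 5)*(v + 3)*(v^2 - v - 12) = v*(v - 5)*(v - 4)*(v + 3)*(v + 3)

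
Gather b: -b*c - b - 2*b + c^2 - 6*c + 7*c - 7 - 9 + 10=b*(-c - 3) + c^2 + c - 6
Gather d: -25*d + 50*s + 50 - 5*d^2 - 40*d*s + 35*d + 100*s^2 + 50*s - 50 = -5*d^2 + d*(10 - 40*s) + 100*s^2 + 100*s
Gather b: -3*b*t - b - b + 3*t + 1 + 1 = b*(-3*t - 2) + 3*t + 2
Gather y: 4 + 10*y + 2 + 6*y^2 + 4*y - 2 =6*y^2 + 14*y + 4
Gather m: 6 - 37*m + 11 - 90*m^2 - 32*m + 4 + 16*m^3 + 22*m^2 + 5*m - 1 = 16*m^3 - 68*m^2 - 64*m + 20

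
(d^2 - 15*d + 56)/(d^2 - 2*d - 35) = (d - 8)/(d + 5)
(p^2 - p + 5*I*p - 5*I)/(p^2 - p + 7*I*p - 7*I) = (p + 5*I)/(p + 7*I)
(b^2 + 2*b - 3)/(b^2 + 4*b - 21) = (b^2 + 2*b - 3)/(b^2 + 4*b - 21)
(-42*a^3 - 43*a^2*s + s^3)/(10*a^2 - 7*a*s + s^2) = (-42*a^3 - 43*a^2*s + s^3)/(10*a^2 - 7*a*s + s^2)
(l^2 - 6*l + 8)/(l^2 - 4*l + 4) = (l - 4)/(l - 2)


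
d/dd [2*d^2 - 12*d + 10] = 4*d - 12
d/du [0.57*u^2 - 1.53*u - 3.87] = 1.14*u - 1.53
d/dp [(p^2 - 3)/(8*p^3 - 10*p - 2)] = (-p*(-4*p^3 + 5*p + 1) - (p^2 - 3)*(12*p^2 - 5)/2)/(-4*p^3 + 5*p + 1)^2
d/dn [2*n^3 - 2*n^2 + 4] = 2*n*(3*n - 2)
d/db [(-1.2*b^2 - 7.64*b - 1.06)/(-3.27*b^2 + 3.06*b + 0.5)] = (-28.6548*b^2 - 8.1324*b - 0.5764)/(10.6929*b^4 - 20.0124*b^3 + 6.0936*b^2 + 3.06*b + 0.25)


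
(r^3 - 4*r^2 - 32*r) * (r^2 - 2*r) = r^5 - 6*r^4 - 24*r^3 + 64*r^2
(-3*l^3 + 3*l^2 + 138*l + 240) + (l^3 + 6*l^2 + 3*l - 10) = -2*l^3 + 9*l^2 + 141*l + 230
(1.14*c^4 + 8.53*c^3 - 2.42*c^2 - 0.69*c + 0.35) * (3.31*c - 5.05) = 3.7734*c^5 + 22.4773*c^4 - 51.0867*c^3 + 9.9371*c^2 + 4.643*c - 1.7675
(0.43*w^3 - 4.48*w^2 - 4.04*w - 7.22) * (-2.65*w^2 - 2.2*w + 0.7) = -1.1395*w^5 + 10.926*w^4 + 20.863*w^3 + 24.885*w^2 + 13.056*w - 5.054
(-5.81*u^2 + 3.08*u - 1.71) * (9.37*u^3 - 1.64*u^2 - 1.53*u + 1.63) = -54.4397*u^5 + 38.388*u^4 - 12.1846*u^3 - 11.3783*u^2 + 7.6367*u - 2.7873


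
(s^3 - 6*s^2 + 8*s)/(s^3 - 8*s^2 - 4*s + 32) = s*(s - 4)/(s^2 - 6*s - 16)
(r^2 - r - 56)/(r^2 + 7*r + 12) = (r^2 - r - 56)/(r^2 + 7*r + 12)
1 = 1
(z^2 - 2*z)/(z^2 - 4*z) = (z - 2)/(z - 4)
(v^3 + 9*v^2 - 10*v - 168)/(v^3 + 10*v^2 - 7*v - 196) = (v + 6)/(v + 7)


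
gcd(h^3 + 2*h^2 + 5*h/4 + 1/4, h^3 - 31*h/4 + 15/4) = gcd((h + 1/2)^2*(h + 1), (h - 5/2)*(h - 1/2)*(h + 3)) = 1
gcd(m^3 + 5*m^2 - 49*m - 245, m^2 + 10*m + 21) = m + 7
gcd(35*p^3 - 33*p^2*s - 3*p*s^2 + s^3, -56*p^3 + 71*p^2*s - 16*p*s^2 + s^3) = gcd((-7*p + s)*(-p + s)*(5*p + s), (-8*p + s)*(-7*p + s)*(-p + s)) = 7*p^2 - 8*p*s + s^2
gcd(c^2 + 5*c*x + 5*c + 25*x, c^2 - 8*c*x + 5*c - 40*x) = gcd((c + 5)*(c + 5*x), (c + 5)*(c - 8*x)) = c + 5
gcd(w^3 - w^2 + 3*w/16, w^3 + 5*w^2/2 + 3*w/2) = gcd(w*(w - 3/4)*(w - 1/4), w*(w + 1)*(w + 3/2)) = w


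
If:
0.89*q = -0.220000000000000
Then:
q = -0.25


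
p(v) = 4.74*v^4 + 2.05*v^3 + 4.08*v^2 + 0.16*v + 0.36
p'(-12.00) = -31975.04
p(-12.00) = 95332.20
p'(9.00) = 14393.59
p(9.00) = 32925.87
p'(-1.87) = -117.58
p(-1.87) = 58.88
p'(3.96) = 1306.32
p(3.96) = 1357.90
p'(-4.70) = -1870.82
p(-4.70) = 2189.87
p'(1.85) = 156.35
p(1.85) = 83.12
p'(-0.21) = -1.46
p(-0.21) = 0.50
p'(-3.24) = -606.59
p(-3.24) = 495.29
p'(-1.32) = -43.50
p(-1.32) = 16.93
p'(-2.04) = -151.86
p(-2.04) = 81.70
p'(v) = 18.96*v^3 + 6.15*v^2 + 8.16*v + 0.16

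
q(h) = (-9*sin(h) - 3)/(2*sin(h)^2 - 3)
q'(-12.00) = 5.55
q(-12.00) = 3.23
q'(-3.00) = -2.90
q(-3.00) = 0.58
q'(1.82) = -10.89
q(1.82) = 10.45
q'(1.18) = 12.24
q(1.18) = 8.77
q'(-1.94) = -7.15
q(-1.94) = -4.28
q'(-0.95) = 6.03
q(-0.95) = -2.58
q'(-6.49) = 2.91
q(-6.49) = 0.40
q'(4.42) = -6.79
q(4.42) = -4.82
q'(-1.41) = 4.74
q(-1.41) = -5.60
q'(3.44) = -2.99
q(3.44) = 0.13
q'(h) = -4*(-9*sin(h) - 3)*sin(h)*cos(h)/(2*sin(h)^2 - 3)^2 - 9*cos(h)/(2*sin(h)^2 - 3) = 3*(6*sin(h)^2 + 4*sin(h) + 9)*cos(h)/(2*sin(h)^2 - 3)^2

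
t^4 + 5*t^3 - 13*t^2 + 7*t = t*(t - 1)^2*(t + 7)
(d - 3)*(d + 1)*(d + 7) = d^3 + 5*d^2 - 17*d - 21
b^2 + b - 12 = (b - 3)*(b + 4)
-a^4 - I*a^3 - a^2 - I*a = a*(a - I)*(-I*a + 1)^2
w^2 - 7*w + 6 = (w - 6)*(w - 1)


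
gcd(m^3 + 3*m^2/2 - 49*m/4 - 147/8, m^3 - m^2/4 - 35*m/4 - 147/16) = m^2 - 2*m - 21/4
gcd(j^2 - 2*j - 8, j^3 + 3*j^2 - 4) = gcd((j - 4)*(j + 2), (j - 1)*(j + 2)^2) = j + 2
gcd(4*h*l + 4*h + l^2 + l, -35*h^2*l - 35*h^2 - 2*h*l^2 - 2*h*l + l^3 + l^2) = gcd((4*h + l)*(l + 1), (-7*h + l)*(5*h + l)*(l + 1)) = l + 1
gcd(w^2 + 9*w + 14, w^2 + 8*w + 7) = w + 7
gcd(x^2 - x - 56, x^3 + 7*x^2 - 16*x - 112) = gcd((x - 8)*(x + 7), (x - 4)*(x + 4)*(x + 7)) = x + 7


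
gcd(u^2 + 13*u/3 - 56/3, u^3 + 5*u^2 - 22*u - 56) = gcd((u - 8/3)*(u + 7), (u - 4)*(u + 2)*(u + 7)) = u + 7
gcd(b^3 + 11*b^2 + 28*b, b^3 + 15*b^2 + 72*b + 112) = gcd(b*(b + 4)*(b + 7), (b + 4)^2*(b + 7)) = b^2 + 11*b + 28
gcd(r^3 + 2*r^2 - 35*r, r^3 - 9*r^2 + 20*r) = r^2 - 5*r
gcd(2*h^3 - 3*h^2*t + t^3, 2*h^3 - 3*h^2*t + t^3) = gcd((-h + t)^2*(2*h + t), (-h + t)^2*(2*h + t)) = 2*h^3 - 3*h^2*t + t^3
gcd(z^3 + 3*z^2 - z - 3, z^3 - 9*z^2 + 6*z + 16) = z + 1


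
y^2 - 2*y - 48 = (y - 8)*(y + 6)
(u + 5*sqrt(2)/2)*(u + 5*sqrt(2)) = u^2 + 15*sqrt(2)*u/2 + 25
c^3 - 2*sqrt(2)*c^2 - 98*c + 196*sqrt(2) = (c - 7*sqrt(2))*(c - 2*sqrt(2))*(c + 7*sqrt(2))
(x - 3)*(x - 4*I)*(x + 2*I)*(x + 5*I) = x^4 - 3*x^3 + 3*I*x^3 + 18*x^2 - 9*I*x^2 - 54*x + 40*I*x - 120*I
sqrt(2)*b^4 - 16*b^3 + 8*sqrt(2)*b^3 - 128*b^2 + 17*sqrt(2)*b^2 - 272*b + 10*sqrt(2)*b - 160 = (b + 2)*(b + 5)*(b - 8*sqrt(2))*(sqrt(2)*b + sqrt(2))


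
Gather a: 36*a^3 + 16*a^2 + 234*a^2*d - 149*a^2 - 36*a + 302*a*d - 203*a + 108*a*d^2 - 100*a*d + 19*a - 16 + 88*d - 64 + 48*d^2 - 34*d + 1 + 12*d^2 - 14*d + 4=36*a^3 + a^2*(234*d - 133) + a*(108*d^2 + 202*d - 220) + 60*d^2 + 40*d - 75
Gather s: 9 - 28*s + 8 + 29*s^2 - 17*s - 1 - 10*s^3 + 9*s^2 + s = -10*s^3 + 38*s^2 - 44*s + 16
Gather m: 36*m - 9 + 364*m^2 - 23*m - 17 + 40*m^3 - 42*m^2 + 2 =40*m^3 + 322*m^2 + 13*m - 24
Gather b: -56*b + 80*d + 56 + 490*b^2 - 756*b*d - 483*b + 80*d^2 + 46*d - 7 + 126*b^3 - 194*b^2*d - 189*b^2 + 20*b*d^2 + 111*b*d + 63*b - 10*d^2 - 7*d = 126*b^3 + b^2*(301 - 194*d) + b*(20*d^2 - 645*d - 476) + 70*d^2 + 119*d + 49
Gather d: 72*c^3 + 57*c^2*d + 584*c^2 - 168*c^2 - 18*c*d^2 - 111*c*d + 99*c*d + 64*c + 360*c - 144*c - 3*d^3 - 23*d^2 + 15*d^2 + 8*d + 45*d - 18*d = 72*c^3 + 416*c^2 + 280*c - 3*d^3 + d^2*(-18*c - 8) + d*(57*c^2 - 12*c + 35)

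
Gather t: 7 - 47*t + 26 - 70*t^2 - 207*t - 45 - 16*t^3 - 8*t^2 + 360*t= -16*t^3 - 78*t^2 + 106*t - 12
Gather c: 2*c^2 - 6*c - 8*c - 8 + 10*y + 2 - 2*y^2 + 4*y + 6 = 2*c^2 - 14*c - 2*y^2 + 14*y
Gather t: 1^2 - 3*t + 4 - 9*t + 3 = 8 - 12*t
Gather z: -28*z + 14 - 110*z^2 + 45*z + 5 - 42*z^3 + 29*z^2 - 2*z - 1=-42*z^3 - 81*z^2 + 15*z + 18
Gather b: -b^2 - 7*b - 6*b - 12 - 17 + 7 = -b^2 - 13*b - 22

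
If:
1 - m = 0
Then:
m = 1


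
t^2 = t^2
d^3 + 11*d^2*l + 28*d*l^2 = d*(d + 4*l)*(d + 7*l)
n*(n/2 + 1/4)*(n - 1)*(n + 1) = n^4/2 + n^3/4 - n^2/2 - n/4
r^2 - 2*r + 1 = (r - 1)^2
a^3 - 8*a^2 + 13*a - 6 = (a - 6)*(a - 1)^2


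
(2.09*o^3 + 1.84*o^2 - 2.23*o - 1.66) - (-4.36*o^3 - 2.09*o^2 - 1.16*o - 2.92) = 6.45*o^3 + 3.93*o^2 - 1.07*o + 1.26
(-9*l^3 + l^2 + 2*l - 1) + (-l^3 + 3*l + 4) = -10*l^3 + l^2 + 5*l + 3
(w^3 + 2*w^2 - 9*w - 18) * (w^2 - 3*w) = w^5 - w^4 - 15*w^3 + 9*w^2 + 54*w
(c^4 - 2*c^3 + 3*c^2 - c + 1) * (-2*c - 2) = -2*c^5 + 2*c^4 - 2*c^3 - 4*c^2 - 2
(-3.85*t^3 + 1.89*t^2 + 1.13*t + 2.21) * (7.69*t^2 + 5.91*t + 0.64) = -29.6065*t^5 - 8.2194*t^4 + 17.3956*t^3 + 24.8828*t^2 + 13.7843*t + 1.4144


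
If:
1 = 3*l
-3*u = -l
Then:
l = 1/3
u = 1/9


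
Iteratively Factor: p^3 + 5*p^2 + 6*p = (p + 2)*(p^2 + 3*p) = p*(p + 2)*(p + 3)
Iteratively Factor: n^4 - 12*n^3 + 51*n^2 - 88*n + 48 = (n - 1)*(n^3 - 11*n^2 + 40*n - 48) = (n - 4)*(n - 1)*(n^2 - 7*n + 12) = (n - 4)^2*(n - 1)*(n - 3)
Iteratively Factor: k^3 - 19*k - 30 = (k + 3)*(k^2 - 3*k - 10) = (k + 2)*(k + 3)*(k - 5)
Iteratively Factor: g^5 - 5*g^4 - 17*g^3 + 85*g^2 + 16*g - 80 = (g - 4)*(g^4 - g^3 - 21*g^2 + g + 20) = (g - 4)*(g + 4)*(g^3 - 5*g^2 - g + 5) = (g - 5)*(g - 4)*(g + 4)*(g^2 - 1) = (g - 5)*(g - 4)*(g - 1)*(g + 4)*(g + 1)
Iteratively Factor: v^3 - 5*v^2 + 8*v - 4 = (v - 1)*(v^2 - 4*v + 4) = (v - 2)*(v - 1)*(v - 2)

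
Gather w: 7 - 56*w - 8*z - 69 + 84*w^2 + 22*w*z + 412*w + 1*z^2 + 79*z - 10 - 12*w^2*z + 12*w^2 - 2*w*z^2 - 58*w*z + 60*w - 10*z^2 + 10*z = w^2*(96 - 12*z) + w*(-2*z^2 - 36*z + 416) - 9*z^2 + 81*z - 72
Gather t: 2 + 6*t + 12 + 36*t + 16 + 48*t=90*t + 30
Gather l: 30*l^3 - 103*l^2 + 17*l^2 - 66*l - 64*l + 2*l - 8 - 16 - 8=30*l^3 - 86*l^2 - 128*l - 32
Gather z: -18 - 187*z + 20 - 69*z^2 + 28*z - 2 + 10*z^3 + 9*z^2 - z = 10*z^3 - 60*z^2 - 160*z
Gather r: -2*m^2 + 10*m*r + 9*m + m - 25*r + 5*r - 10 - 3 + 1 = -2*m^2 + 10*m + r*(10*m - 20) - 12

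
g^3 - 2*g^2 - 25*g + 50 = (g - 5)*(g - 2)*(g + 5)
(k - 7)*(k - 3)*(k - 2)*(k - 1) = k^4 - 13*k^3 + 53*k^2 - 83*k + 42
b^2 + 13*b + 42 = (b + 6)*(b + 7)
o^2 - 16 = (o - 4)*(o + 4)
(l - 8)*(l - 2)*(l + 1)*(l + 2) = l^4 - 7*l^3 - 12*l^2 + 28*l + 32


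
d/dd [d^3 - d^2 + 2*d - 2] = 3*d^2 - 2*d + 2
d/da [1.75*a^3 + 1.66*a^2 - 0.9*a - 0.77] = 5.25*a^2 + 3.32*a - 0.9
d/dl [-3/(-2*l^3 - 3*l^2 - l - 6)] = 3*(-6*l^2 - 6*l - 1)/(2*l^3 + 3*l^2 + l + 6)^2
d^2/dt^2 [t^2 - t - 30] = 2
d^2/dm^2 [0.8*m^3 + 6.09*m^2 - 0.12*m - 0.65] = 4.8*m + 12.18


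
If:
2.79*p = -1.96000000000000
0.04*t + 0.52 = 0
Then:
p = -0.70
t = -13.00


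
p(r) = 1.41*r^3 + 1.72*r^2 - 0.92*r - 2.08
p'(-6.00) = 130.72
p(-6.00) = -239.20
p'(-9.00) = 310.75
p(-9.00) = -882.37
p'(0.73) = 3.85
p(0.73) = -1.29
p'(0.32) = 0.61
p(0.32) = -2.15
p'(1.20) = 9.30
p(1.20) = 1.73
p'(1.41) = 12.34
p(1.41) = 3.99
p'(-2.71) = 20.82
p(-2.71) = -15.02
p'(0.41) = 1.20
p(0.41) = -2.07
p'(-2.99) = 26.61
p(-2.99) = -21.64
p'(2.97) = 46.61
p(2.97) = 47.30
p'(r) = 4.23*r^2 + 3.44*r - 0.92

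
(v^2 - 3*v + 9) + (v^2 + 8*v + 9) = 2*v^2 + 5*v + 18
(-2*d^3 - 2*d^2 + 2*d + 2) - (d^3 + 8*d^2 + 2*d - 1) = -3*d^3 - 10*d^2 + 3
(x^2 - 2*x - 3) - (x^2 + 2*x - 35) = 32 - 4*x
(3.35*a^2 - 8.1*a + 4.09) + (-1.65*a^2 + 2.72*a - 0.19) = 1.7*a^2 - 5.38*a + 3.9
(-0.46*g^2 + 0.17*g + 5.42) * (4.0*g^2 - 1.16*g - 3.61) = -1.84*g^4 + 1.2136*g^3 + 23.1434*g^2 - 6.9009*g - 19.5662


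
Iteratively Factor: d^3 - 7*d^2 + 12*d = (d - 3)*(d^2 - 4*d) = (d - 4)*(d - 3)*(d)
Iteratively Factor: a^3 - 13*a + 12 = (a - 1)*(a^2 + a - 12) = (a - 3)*(a - 1)*(a + 4)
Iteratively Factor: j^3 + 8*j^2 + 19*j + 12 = (j + 3)*(j^2 + 5*j + 4) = (j + 3)*(j + 4)*(j + 1)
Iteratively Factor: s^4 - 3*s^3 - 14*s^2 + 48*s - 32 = (s - 1)*(s^3 - 2*s^2 - 16*s + 32) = (s - 4)*(s - 1)*(s^2 + 2*s - 8) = (s - 4)*(s - 1)*(s + 4)*(s - 2)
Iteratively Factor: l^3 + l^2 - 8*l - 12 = (l - 3)*(l^2 + 4*l + 4) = (l - 3)*(l + 2)*(l + 2)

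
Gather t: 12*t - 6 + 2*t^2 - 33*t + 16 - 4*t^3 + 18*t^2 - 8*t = -4*t^3 + 20*t^2 - 29*t + 10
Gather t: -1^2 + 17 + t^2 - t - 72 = t^2 - t - 56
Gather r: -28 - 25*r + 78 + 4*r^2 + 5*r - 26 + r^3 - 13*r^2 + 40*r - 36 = r^3 - 9*r^2 + 20*r - 12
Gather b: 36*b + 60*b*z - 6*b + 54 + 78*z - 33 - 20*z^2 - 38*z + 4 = b*(60*z + 30) - 20*z^2 + 40*z + 25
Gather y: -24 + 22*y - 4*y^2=-4*y^2 + 22*y - 24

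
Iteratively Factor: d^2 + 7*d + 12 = (d + 4)*(d + 3)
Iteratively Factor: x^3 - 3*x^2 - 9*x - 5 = (x - 5)*(x^2 + 2*x + 1) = (x - 5)*(x + 1)*(x + 1)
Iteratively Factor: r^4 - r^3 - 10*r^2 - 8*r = (r)*(r^3 - r^2 - 10*r - 8) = r*(r - 4)*(r^2 + 3*r + 2) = r*(r - 4)*(r + 2)*(r + 1)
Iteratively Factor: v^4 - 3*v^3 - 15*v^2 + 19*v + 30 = (v - 2)*(v^3 - v^2 - 17*v - 15) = (v - 2)*(v + 3)*(v^2 - 4*v - 5) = (v - 2)*(v + 1)*(v + 3)*(v - 5)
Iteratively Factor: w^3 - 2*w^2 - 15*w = (w + 3)*(w^2 - 5*w) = (w - 5)*(w + 3)*(w)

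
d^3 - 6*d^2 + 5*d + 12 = (d - 4)*(d - 3)*(d + 1)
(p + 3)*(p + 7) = p^2 + 10*p + 21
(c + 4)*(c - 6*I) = c^2 + 4*c - 6*I*c - 24*I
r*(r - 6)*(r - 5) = r^3 - 11*r^2 + 30*r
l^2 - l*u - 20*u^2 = (l - 5*u)*(l + 4*u)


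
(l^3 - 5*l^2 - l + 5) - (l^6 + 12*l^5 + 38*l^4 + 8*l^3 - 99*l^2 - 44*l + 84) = -l^6 - 12*l^5 - 38*l^4 - 7*l^3 + 94*l^2 + 43*l - 79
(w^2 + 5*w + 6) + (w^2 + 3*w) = 2*w^2 + 8*w + 6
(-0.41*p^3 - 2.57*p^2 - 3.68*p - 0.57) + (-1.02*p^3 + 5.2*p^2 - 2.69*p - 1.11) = -1.43*p^3 + 2.63*p^2 - 6.37*p - 1.68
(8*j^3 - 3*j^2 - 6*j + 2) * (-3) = -24*j^3 + 9*j^2 + 18*j - 6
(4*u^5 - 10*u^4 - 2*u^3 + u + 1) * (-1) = -4*u^5 + 10*u^4 + 2*u^3 - u - 1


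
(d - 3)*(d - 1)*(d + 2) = d^3 - 2*d^2 - 5*d + 6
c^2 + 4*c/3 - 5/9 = (c - 1/3)*(c + 5/3)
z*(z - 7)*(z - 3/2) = z^3 - 17*z^2/2 + 21*z/2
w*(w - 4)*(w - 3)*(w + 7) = w^4 - 37*w^2 + 84*w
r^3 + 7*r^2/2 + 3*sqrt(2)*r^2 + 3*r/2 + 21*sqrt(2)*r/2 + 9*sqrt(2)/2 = (r + 1/2)*(r + 3)*(r + 3*sqrt(2))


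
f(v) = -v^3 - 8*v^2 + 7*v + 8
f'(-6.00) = -5.00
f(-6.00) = -106.00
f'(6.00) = -197.00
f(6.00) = -454.00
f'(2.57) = -53.93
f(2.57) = -43.82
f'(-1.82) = 26.18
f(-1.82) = -25.21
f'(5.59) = -176.18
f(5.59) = -377.53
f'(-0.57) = 15.15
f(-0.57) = 1.60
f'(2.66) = -56.79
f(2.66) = -48.81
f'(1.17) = -15.83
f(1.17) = 3.64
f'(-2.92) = 28.14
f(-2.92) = -55.75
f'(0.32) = 1.57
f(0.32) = 9.39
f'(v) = -3*v^2 - 16*v + 7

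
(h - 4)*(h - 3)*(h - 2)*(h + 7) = h^4 - 2*h^3 - 37*h^2 + 158*h - 168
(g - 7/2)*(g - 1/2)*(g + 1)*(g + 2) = g^4 - g^3 - 33*g^2/4 - 11*g/4 + 7/2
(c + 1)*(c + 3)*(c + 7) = c^3 + 11*c^2 + 31*c + 21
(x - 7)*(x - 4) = x^2 - 11*x + 28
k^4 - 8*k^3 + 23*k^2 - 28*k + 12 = (k - 3)*(k - 2)^2*(k - 1)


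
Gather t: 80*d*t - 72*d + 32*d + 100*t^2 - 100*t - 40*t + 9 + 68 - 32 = -40*d + 100*t^2 + t*(80*d - 140) + 45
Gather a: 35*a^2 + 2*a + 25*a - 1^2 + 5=35*a^2 + 27*a + 4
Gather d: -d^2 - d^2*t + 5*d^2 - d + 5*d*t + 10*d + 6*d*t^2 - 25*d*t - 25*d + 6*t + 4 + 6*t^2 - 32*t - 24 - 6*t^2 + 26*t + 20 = d^2*(4 - t) + d*(6*t^2 - 20*t - 16)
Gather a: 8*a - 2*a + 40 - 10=6*a + 30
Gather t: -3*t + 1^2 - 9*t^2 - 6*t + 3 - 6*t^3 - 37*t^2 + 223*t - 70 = -6*t^3 - 46*t^2 + 214*t - 66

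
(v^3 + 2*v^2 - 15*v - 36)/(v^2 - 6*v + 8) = (v^2 + 6*v + 9)/(v - 2)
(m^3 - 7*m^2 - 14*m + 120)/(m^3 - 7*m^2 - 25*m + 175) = (m^2 - 2*m - 24)/(m^2 - 2*m - 35)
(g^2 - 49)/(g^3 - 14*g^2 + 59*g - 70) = (g + 7)/(g^2 - 7*g + 10)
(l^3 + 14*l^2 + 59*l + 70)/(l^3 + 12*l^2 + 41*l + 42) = (l + 5)/(l + 3)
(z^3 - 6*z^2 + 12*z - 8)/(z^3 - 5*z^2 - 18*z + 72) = (z^3 - 6*z^2 + 12*z - 8)/(z^3 - 5*z^2 - 18*z + 72)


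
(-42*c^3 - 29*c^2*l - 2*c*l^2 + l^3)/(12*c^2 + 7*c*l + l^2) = (-14*c^2 - 5*c*l + l^2)/(4*c + l)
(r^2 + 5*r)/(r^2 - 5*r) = (r + 5)/(r - 5)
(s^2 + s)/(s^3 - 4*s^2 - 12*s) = (s + 1)/(s^2 - 4*s - 12)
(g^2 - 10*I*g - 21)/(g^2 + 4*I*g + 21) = (g - 7*I)/(g + 7*I)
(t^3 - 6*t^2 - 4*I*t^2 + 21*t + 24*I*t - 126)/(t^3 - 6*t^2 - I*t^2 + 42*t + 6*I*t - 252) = (t + 3*I)/(t + 6*I)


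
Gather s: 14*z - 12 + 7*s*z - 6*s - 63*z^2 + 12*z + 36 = s*(7*z - 6) - 63*z^2 + 26*z + 24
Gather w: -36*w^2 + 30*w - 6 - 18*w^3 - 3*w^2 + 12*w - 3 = -18*w^3 - 39*w^2 + 42*w - 9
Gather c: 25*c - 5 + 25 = 25*c + 20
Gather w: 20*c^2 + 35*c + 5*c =20*c^2 + 40*c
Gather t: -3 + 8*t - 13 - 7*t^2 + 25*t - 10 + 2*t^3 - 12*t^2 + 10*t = 2*t^3 - 19*t^2 + 43*t - 26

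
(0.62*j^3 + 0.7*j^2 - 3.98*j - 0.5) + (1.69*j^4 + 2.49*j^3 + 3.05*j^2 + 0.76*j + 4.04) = 1.69*j^4 + 3.11*j^3 + 3.75*j^2 - 3.22*j + 3.54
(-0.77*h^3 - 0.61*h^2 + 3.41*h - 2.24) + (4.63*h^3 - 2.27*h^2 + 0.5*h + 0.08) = 3.86*h^3 - 2.88*h^2 + 3.91*h - 2.16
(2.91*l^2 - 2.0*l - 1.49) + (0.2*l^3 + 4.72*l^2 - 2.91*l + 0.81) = 0.2*l^3 + 7.63*l^2 - 4.91*l - 0.68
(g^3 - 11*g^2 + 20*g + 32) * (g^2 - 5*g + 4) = g^5 - 16*g^4 + 79*g^3 - 112*g^2 - 80*g + 128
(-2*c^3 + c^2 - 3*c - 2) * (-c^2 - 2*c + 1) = 2*c^5 + 3*c^4 - c^3 + 9*c^2 + c - 2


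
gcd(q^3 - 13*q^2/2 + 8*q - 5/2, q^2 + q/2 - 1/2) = q - 1/2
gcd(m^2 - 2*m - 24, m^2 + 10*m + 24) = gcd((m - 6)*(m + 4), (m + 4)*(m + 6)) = m + 4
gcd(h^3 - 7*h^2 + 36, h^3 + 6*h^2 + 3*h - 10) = h + 2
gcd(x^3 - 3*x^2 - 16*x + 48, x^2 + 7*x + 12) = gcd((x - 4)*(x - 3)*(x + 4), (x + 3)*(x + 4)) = x + 4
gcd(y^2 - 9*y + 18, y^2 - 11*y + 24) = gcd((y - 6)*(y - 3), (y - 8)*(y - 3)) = y - 3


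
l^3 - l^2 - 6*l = l*(l - 3)*(l + 2)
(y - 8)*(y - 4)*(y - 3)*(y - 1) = y^4 - 16*y^3 + 83*y^2 - 164*y + 96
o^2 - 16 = (o - 4)*(o + 4)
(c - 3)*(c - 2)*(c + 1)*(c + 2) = c^4 - 2*c^3 - 7*c^2 + 8*c + 12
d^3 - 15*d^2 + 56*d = d*(d - 8)*(d - 7)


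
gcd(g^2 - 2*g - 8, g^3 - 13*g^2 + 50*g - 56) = g - 4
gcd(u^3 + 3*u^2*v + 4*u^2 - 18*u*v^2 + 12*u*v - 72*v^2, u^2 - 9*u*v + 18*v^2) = u - 3*v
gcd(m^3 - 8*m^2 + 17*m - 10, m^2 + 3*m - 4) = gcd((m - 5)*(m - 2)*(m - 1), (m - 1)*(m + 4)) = m - 1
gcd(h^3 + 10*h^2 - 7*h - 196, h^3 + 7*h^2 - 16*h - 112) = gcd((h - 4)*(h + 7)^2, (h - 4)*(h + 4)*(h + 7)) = h^2 + 3*h - 28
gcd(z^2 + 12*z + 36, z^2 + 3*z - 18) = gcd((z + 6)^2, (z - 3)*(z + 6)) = z + 6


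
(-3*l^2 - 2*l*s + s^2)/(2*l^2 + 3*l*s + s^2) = (-3*l + s)/(2*l + s)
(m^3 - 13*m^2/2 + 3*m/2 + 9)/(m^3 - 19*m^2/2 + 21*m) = (2*m^2 - m - 3)/(m*(2*m - 7))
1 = 1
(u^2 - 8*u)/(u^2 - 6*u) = (u - 8)/(u - 6)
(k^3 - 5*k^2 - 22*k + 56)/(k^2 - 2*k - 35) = (k^2 + 2*k - 8)/(k + 5)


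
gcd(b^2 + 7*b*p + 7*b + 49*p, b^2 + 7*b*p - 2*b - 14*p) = b + 7*p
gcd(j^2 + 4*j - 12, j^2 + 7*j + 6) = j + 6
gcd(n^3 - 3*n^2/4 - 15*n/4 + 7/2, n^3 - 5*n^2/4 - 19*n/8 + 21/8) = n^2 - 11*n/4 + 7/4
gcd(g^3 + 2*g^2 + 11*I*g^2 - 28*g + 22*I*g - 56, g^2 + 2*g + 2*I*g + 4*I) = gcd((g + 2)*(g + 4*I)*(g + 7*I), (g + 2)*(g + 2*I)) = g + 2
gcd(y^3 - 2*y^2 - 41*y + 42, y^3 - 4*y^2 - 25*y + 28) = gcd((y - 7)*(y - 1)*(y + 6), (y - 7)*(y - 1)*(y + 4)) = y^2 - 8*y + 7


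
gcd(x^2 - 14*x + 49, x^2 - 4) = 1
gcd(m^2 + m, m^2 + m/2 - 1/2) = m + 1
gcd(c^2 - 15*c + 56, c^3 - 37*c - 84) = c - 7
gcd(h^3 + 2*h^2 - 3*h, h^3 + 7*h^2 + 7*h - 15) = h^2 + 2*h - 3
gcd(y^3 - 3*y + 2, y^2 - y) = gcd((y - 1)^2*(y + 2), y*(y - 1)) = y - 1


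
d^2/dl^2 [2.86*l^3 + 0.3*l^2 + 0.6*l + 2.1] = 17.16*l + 0.6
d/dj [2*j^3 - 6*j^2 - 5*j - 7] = 6*j^2 - 12*j - 5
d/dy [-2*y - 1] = -2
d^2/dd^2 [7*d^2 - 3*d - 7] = 14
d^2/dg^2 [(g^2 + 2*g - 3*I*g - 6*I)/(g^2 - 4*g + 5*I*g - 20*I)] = (g^3*(12 - 16*I) + 84*I*g^2 + g*(540 + 384*I) - 1920 + 388*I)/(g^6 + g^5*(-12 + 15*I) + g^4*(-27 - 180*I) + g^3*(836 + 595*I) + g^2*(-3600 + 540*I) + g*(4800 - 6000*I) + 8000*I)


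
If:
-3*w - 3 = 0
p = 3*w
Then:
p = -3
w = -1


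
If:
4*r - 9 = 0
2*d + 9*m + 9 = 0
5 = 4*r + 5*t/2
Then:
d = -9*m/2 - 9/2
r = 9/4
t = -8/5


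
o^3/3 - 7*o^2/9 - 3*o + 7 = (o/3 + 1)*(o - 3)*(o - 7/3)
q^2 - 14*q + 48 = (q - 8)*(q - 6)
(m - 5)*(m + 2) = m^2 - 3*m - 10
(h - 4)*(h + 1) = h^2 - 3*h - 4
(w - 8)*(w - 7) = w^2 - 15*w + 56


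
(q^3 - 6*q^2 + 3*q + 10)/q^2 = q - 6 + 3/q + 10/q^2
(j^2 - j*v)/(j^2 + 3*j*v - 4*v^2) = j/(j + 4*v)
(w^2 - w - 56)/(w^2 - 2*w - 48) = (w + 7)/(w + 6)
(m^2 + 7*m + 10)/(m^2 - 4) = (m + 5)/(m - 2)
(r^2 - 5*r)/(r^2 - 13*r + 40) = r/(r - 8)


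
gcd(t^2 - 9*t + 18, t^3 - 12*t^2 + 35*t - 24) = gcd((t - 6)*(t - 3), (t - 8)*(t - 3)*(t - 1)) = t - 3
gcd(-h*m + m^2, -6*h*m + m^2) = m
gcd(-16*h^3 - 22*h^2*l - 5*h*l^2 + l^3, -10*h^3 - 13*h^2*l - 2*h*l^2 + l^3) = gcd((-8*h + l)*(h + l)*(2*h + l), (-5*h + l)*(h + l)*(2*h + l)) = 2*h^2 + 3*h*l + l^2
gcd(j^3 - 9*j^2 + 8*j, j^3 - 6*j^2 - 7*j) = j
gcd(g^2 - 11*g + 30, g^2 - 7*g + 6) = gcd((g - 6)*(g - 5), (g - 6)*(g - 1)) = g - 6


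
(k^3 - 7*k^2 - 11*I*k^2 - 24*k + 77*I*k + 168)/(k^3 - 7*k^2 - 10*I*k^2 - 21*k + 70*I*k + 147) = (k - 8*I)/(k - 7*I)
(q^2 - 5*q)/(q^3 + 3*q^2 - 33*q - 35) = q/(q^2 + 8*q + 7)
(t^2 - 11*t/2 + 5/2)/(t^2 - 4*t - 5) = (t - 1/2)/(t + 1)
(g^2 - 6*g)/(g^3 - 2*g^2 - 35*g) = (6 - g)/(-g^2 + 2*g + 35)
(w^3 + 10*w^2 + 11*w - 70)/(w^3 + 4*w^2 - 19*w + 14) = (w + 5)/(w - 1)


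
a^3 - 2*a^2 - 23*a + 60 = (a - 4)*(a - 3)*(a + 5)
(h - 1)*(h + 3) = h^2 + 2*h - 3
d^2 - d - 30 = (d - 6)*(d + 5)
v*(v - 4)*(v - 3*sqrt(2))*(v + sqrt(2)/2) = v^4 - 4*v^3 - 5*sqrt(2)*v^3/2 - 3*v^2 + 10*sqrt(2)*v^2 + 12*v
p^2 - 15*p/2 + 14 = (p - 4)*(p - 7/2)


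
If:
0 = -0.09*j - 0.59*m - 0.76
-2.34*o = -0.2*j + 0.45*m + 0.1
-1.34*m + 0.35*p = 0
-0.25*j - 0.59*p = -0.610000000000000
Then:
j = -37.22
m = 4.39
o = -4.07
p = 16.80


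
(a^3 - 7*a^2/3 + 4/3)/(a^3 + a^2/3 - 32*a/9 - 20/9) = 3*(a - 1)/(3*a + 5)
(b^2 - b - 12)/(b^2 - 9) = (b - 4)/(b - 3)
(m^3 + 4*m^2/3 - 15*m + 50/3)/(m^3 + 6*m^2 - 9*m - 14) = (3*m^2 + 10*m - 25)/(3*(m^2 + 8*m + 7))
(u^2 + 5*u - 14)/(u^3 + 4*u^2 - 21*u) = (u - 2)/(u*(u - 3))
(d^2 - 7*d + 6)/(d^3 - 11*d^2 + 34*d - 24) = 1/(d - 4)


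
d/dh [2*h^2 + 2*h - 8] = 4*h + 2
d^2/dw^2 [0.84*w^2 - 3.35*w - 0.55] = 1.68000000000000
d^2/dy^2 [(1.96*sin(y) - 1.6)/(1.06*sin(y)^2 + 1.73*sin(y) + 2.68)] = (-2.202256*sin(y)^5 + 10.785288*sin(y)^4 + 46.61456*sin(y)^3 - 15.091696*sin(y)^2 - 72.508032*sin(y) - 18.661408)/(1.06*sin(y)^2 + 1.73*sin(y) + 2.68)^3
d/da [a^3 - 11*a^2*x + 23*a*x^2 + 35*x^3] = 3*a^2 - 22*a*x + 23*x^2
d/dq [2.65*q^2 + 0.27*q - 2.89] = 5.3*q + 0.27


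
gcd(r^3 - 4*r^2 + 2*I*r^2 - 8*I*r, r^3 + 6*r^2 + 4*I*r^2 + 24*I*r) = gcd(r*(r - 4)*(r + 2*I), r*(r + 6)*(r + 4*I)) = r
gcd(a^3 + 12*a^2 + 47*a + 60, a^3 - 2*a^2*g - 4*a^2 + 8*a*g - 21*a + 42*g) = a + 3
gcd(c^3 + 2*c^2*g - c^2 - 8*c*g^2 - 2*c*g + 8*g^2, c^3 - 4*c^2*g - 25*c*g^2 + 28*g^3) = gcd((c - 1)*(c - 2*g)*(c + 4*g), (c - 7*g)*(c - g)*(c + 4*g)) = c + 4*g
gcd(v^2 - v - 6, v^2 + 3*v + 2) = v + 2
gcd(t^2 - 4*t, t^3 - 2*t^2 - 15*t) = t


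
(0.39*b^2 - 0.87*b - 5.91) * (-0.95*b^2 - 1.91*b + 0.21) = -0.3705*b^4 + 0.0816*b^3 + 7.3581*b^2 + 11.1054*b - 1.2411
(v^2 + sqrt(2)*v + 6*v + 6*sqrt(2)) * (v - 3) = v^3 + sqrt(2)*v^2 + 3*v^2 - 18*v + 3*sqrt(2)*v - 18*sqrt(2)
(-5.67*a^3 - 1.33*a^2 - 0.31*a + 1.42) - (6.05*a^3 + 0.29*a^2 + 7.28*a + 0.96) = -11.72*a^3 - 1.62*a^2 - 7.59*a + 0.46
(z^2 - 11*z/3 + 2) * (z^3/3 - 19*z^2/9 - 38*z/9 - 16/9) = z^5/3 - 10*z^4/3 + 113*z^3/27 + 256*z^2/27 - 52*z/27 - 32/9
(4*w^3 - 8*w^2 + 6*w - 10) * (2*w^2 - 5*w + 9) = 8*w^5 - 36*w^4 + 88*w^3 - 122*w^2 + 104*w - 90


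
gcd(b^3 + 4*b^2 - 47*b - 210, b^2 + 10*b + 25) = b + 5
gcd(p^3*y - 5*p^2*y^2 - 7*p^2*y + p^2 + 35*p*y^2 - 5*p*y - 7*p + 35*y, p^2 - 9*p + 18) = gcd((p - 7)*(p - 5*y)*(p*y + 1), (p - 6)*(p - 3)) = 1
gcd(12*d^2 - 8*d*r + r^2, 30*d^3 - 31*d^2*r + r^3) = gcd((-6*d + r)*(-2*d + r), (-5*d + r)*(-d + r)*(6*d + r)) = 1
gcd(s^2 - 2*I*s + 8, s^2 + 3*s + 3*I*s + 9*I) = 1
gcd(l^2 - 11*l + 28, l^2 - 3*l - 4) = l - 4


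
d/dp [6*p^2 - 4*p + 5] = 12*p - 4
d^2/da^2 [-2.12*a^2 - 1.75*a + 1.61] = -4.24000000000000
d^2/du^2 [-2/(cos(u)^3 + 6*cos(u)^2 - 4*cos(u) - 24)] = 2*((13*cos(u) - 48*cos(2*u) - 9*cos(3*u))*(cos(u)^3 + 6*cos(u)^2 - 4*cos(u) - 24)/4 - 2*(3*cos(u)^2 + 12*cos(u) - 4)^2*sin(u)^2)/(cos(u)^3 + 6*cos(u)^2 - 4*cos(u) - 24)^3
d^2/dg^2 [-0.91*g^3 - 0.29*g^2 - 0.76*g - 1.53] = -5.46*g - 0.58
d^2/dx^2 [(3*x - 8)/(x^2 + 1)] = 2*(4*x^2*(3*x - 8) + (8 - 9*x)*(x^2 + 1))/(x^2 + 1)^3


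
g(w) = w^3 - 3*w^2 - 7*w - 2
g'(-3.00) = 38.00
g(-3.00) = -35.00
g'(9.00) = 182.00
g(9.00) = 421.00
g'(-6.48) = 157.85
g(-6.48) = -354.71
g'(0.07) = -7.41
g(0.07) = -2.50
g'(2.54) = -2.89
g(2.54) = -22.75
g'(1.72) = -8.44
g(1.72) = -17.83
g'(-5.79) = 128.31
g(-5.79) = -256.15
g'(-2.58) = 28.45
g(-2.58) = -21.08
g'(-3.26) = 44.44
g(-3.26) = -45.71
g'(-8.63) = 268.21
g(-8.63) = -807.76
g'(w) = 3*w^2 - 6*w - 7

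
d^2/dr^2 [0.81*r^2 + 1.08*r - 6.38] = 1.62000000000000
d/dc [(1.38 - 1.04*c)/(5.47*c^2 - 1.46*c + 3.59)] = (5.6888*c^2 - 15.0972*c - 1.7188)/(29.9209*c^4 - 15.9724*c^3 + 41.4062*c^2 - 10.4828*c + 12.8881)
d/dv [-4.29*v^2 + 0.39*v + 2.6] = 0.39 - 8.58*v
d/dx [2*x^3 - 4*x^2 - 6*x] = 6*x^2 - 8*x - 6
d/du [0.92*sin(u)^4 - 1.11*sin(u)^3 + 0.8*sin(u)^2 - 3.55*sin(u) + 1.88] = (3.68*sin(u)^3 - 3.33*sin(u)^2 + 1.6*sin(u) - 3.55)*cos(u)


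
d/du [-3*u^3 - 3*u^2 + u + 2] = -9*u^2 - 6*u + 1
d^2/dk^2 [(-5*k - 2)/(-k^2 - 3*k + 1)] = 2*((2*k + 3)^2*(5*k + 2) - (15*k + 17)*(k^2 + 3*k - 1))/(k^2 + 3*k - 1)^3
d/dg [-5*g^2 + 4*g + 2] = 4 - 10*g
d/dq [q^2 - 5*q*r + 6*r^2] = 2*q - 5*r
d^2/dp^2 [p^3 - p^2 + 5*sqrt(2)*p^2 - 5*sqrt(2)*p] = 6*p - 2 + 10*sqrt(2)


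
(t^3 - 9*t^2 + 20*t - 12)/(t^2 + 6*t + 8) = (t^3 - 9*t^2 + 20*t - 12)/(t^2 + 6*t + 8)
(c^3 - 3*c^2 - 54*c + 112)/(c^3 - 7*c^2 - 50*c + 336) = (c - 2)/(c - 6)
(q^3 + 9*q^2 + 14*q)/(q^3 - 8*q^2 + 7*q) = (q^2 + 9*q + 14)/(q^2 - 8*q + 7)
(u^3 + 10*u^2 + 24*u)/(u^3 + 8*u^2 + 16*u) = (u + 6)/(u + 4)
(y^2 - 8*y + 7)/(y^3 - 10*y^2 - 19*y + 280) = (y - 1)/(y^2 - 3*y - 40)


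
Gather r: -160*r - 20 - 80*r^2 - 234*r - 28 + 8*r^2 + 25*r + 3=-72*r^2 - 369*r - 45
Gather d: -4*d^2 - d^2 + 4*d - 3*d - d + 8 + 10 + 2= 20 - 5*d^2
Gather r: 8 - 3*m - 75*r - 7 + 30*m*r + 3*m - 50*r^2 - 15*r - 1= -50*r^2 + r*(30*m - 90)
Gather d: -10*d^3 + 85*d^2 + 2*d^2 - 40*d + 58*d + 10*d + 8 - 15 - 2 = -10*d^3 + 87*d^2 + 28*d - 9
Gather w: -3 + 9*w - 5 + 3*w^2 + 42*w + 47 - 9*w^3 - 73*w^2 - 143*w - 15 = -9*w^3 - 70*w^2 - 92*w + 24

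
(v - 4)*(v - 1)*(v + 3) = v^3 - 2*v^2 - 11*v + 12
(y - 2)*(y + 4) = y^2 + 2*y - 8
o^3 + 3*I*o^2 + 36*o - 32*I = (o - 4*I)*(o - I)*(o + 8*I)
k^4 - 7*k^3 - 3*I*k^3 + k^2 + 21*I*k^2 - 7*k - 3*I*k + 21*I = (k - 7)*(k - 3*I)*(-I*k + 1)*(I*k + 1)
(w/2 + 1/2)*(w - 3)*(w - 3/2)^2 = w^4/2 - 5*w^3/2 + 21*w^2/8 + 9*w/4 - 27/8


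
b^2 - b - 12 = (b - 4)*(b + 3)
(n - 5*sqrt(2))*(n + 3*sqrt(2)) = n^2 - 2*sqrt(2)*n - 30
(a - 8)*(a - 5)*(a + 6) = a^3 - 7*a^2 - 38*a + 240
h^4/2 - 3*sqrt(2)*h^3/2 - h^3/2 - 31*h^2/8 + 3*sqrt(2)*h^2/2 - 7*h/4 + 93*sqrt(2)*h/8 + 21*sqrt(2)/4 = (h/2 + 1)*(h - 7/2)*(h + 1/2)*(h - 3*sqrt(2))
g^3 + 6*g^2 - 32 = (g - 2)*(g + 4)^2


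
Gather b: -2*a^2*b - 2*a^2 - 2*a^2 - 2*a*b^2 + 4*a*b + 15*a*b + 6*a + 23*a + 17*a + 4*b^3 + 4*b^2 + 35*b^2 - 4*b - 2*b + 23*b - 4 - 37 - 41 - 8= -4*a^2 + 46*a + 4*b^3 + b^2*(39 - 2*a) + b*(-2*a^2 + 19*a + 17) - 90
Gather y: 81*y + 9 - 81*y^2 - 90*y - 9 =-81*y^2 - 9*y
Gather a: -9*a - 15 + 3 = -9*a - 12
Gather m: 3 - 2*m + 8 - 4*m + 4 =15 - 6*m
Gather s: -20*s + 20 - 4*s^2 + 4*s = -4*s^2 - 16*s + 20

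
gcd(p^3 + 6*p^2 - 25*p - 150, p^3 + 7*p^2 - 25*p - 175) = p^2 - 25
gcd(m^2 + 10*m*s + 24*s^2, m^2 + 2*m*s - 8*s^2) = m + 4*s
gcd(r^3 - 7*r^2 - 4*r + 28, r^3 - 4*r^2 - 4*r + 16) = r^2 - 4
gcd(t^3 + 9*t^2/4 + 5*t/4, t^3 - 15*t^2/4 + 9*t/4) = t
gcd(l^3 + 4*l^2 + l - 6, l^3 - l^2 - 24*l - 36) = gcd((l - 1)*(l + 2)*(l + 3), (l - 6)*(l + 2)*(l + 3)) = l^2 + 5*l + 6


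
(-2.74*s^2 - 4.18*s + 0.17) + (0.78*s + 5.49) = -2.74*s^2 - 3.4*s + 5.66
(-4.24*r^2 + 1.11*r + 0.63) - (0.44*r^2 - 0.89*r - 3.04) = -4.68*r^2 + 2.0*r + 3.67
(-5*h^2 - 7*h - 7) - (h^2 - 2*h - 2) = -6*h^2 - 5*h - 5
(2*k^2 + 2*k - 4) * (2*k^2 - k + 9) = 4*k^4 + 2*k^3 + 8*k^2 + 22*k - 36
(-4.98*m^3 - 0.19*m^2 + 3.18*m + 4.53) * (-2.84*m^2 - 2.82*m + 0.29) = 14.1432*m^5 + 14.5832*m^4 - 9.9396*m^3 - 21.8879*m^2 - 11.8524*m + 1.3137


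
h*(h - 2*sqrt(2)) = h^2 - 2*sqrt(2)*h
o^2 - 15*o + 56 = (o - 8)*(o - 7)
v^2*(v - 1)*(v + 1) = v^4 - v^2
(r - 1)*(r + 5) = r^2 + 4*r - 5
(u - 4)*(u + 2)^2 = u^3 - 12*u - 16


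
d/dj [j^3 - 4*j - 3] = 3*j^2 - 4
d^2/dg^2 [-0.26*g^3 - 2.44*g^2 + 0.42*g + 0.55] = -1.56*g - 4.88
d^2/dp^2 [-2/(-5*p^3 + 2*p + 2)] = 4*(-15*p*(-5*p^3 + 2*p + 2) - (15*p^2 - 2)^2)/(-5*p^3 + 2*p + 2)^3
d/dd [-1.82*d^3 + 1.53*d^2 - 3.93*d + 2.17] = -5.46*d^2 + 3.06*d - 3.93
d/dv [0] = 0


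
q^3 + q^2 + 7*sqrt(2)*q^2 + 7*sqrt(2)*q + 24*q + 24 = (q + 1)*(q + 3*sqrt(2))*(q + 4*sqrt(2))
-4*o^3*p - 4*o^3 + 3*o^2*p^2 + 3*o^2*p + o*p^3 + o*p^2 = (-o + p)*(4*o + p)*(o*p + o)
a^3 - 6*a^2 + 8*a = a*(a - 4)*(a - 2)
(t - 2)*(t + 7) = t^2 + 5*t - 14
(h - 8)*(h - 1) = h^2 - 9*h + 8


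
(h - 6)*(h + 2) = h^2 - 4*h - 12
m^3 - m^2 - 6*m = m*(m - 3)*(m + 2)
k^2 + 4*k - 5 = (k - 1)*(k + 5)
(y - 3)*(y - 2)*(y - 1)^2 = y^4 - 7*y^3 + 17*y^2 - 17*y + 6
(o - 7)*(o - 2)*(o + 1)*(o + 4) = o^4 - 4*o^3 - 27*o^2 + 34*o + 56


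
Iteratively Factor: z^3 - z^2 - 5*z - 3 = (z + 1)*(z^2 - 2*z - 3) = (z - 3)*(z + 1)*(z + 1)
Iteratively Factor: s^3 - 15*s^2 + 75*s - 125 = (s - 5)*(s^2 - 10*s + 25) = (s - 5)^2*(s - 5)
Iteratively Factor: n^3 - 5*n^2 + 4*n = (n)*(n^2 - 5*n + 4) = n*(n - 1)*(n - 4)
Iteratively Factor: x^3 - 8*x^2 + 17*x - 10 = (x - 2)*(x^2 - 6*x + 5) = (x - 2)*(x - 1)*(x - 5)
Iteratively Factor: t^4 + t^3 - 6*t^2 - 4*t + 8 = (t - 1)*(t^3 + 2*t^2 - 4*t - 8) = (t - 2)*(t - 1)*(t^2 + 4*t + 4) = (t - 2)*(t - 1)*(t + 2)*(t + 2)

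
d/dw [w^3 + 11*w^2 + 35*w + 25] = 3*w^2 + 22*w + 35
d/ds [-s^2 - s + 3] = -2*s - 1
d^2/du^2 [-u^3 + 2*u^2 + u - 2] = 4 - 6*u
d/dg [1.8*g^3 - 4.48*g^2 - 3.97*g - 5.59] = 5.4*g^2 - 8.96*g - 3.97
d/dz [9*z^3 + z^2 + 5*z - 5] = 27*z^2 + 2*z + 5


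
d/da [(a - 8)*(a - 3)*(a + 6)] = 3*a^2 - 10*a - 42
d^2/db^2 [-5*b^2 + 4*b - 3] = -10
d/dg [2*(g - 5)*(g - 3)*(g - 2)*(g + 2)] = 8*g^3 - 48*g^2 + 44*g + 64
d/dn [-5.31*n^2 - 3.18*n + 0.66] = -10.62*n - 3.18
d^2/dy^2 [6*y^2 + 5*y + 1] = 12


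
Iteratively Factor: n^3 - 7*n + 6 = (n - 2)*(n^2 + 2*n - 3) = (n - 2)*(n + 3)*(n - 1)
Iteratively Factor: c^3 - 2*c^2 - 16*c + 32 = (c + 4)*(c^2 - 6*c + 8) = (c - 4)*(c + 4)*(c - 2)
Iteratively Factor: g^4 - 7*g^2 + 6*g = (g)*(g^3 - 7*g + 6) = g*(g - 2)*(g^2 + 2*g - 3) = g*(g - 2)*(g - 1)*(g + 3)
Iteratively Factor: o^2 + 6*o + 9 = (o + 3)*(o + 3)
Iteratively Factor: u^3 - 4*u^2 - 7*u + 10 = (u - 1)*(u^2 - 3*u - 10) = (u - 5)*(u - 1)*(u + 2)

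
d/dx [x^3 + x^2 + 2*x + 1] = 3*x^2 + 2*x + 2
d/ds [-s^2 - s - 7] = -2*s - 1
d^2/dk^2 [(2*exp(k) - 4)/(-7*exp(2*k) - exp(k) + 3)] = (-98*exp(4*k) + 798*exp(3*k) - 168*exp(2*k) + 334*exp(k) - 6)*exp(k)/(343*exp(6*k) + 147*exp(5*k) - 420*exp(4*k) - 125*exp(3*k) + 180*exp(2*k) + 27*exp(k) - 27)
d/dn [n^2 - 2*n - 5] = 2*n - 2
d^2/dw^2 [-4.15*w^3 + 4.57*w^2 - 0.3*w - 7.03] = 9.14 - 24.9*w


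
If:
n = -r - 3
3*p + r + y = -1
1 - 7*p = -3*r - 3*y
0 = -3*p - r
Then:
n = -27/8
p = -1/8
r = 3/8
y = -1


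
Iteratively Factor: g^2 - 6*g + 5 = (g - 5)*(g - 1)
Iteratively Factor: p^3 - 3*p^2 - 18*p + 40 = (p - 2)*(p^2 - p - 20) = (p - 2)*(p + 4)*(p - 5)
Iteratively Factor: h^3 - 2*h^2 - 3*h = (h - 3)*(h^2 + h) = (h - 3)*(h + 1)*(h)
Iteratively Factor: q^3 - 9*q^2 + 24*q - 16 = (q - 4)*(q^2 - 5*q + 4) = (q - 4)^2*(q - 1)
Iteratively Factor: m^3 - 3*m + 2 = (m - 1)*(m^2 + m - 2) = (m - 1)*(m + 2)*(m - 1)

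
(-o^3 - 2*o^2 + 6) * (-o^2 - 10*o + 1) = o^5 + 12*o^4 + 19*o^3 - 8*o^2 - 60*o + 6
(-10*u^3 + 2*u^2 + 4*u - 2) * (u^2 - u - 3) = -10*u^5 + 12*u^4 + 32*u^3 - 12*u^2 - 10*u + 6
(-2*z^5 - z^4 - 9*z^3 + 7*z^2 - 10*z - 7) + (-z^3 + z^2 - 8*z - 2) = -2*z^5 - z^4 - 10*z^3 + 8*z^2 - 18*z - 9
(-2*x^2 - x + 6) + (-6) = -2*x^2 - x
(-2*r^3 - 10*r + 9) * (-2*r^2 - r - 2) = 4*r^5 + 2*r^4 + 24*r^3 - 8*r^2 + 11*r - 18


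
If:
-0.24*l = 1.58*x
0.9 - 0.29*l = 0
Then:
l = 3.10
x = -0.47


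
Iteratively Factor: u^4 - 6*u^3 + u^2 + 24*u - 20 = (u - 5)*(u^3 - u^2 - 4*u + 4) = (u - 5)*(u - 2)*(u^2 + u - 2) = (u - 5)*(u - 2)*(u + 2)*(u - 1)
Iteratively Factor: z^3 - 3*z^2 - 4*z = (z + 1)*(z^2 - 4*z) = z*(z + 1)*(z - 4)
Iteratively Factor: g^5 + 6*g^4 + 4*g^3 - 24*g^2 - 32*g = (g)*(g^4 + 6*g^3 + 4*g^2 - 24*g - 32) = g*(g + 2)*(g^3 + 4*g^2 - 4*g - 16) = g*(g + 2)^2*(g^2 + 2*g - 8) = g*(g - 2)*(g + 2)^2*(g + 4)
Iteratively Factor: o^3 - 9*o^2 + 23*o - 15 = (o - 5)*(o^2 - 4*o + 3) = (o - 5)*(o - 1)*(o - 3)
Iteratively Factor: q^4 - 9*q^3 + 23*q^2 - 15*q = (q - 1)*(q^3 - 8*q^2 + 15*q) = (q - 3)*(q - 1)*(q^2 - 5*q) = q*(q - 3)*(q - 1)*(q - 5)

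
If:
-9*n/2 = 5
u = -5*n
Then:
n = -10/9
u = 50/9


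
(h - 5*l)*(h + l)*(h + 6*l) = h^3 + 2*h^2*l - 29*h*l^2 - 30*l^3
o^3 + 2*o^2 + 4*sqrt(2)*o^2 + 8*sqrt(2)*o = o*(o + 2)*(o + 4*sqrt(2))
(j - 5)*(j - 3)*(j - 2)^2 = j^4 - 12*j^3 + 51*j^2 - 92*j + 60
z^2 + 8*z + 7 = (z + 1)*(z + 7)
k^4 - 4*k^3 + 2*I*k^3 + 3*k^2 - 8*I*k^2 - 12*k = k*(k - 4)*(k - I)*(k + 3*I)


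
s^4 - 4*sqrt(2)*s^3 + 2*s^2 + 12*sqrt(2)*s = s*(s - 3*sqrt(2))*(s - 2*sqrt(2))*(s + sqrt(2))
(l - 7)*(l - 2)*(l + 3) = l^3 - 6*l^2 - 13*l + 42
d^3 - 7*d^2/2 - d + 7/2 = (d - 7/2)*(d - 1)*(d + 1)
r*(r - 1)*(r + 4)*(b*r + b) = b*r^4 + 4*b*r^3 - b*r^2 - 4*b*r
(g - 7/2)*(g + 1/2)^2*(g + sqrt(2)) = g^4 - 5*g^3/2 + sqrt(2)*g^3 - 5*sqrt(2)*g^2/2 - 13*g^2/4 - 13*sqrt(2)*g/4 - 7*g/8 - 7*sqrt(2)/8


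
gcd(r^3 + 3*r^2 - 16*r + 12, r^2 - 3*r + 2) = r^2 - 3*r + 2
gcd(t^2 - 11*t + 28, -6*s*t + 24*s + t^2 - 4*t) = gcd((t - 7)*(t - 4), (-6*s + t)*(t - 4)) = t - 4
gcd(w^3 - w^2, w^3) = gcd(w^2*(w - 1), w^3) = w^2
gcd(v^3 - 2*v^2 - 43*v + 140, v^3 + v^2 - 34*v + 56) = v^2 + 3*v - 28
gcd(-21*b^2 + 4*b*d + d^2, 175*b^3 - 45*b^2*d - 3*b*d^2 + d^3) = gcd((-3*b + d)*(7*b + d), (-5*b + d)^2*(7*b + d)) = 7*b + d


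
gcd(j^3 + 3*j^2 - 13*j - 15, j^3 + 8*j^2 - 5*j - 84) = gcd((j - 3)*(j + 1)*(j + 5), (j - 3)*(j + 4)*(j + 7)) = j - 3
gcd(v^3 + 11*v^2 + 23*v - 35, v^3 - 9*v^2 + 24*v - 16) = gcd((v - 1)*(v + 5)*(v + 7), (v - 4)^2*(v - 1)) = v - 1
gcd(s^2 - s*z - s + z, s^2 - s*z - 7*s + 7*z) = -s + z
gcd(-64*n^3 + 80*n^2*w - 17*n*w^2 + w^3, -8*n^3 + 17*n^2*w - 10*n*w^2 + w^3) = 8*n^2 - 9*n*w + w^2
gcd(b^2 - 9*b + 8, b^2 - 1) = b - 1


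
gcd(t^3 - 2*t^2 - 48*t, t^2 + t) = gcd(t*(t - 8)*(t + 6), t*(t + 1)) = t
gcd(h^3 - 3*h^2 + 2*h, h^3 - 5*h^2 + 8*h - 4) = h^2 - 3*h + 2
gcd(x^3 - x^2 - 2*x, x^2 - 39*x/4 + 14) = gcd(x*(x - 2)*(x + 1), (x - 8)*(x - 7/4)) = 1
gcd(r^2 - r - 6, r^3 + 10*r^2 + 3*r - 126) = r - 3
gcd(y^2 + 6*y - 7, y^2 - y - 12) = 1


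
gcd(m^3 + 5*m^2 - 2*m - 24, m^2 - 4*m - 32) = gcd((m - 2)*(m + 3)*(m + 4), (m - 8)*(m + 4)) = m + 4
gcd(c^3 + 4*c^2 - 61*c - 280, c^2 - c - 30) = c + 5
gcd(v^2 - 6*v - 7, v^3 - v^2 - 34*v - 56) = v - 7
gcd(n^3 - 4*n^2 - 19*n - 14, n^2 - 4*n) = 1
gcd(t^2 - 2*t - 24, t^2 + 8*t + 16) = t + 4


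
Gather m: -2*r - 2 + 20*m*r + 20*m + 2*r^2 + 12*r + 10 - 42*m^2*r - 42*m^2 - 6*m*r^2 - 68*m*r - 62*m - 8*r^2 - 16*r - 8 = m^2*(-42*r - 42) + m*(-6*r^2 - 48*r - 42) - 6*r^2 - 6*r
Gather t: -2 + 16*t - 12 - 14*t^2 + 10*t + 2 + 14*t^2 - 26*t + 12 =0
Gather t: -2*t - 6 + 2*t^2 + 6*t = 2*t^2 + 4*t - 6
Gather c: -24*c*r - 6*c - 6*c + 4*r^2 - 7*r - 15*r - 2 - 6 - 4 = c*(-24*r - 12) + 4*r^2 - 22*r - 12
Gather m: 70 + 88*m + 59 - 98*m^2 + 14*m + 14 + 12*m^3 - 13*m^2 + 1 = 12*m^3 - 111*m^2 + 102*m + 144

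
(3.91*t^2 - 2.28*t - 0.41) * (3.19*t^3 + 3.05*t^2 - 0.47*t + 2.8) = 12.4729*t^5 + 4.6523*t^4 - 10.0996*t^3 + 10.7691*t^2 - 6.1913*t - 1.148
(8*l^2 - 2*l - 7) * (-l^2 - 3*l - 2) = -8*l^4 - 22*l^3 - 3*l^2 + 25*l + 14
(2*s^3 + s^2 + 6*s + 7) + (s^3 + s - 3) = 3*s^3 + s^2 + 7*s + 4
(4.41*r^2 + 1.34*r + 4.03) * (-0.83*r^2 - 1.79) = -3.6603*r^4 - 1.1122*r^3 - 11.2388*r^2 - 2.3986*r - 7.2137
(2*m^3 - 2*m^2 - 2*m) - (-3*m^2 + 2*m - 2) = 2*m^3 + m^2 - 4*m + 2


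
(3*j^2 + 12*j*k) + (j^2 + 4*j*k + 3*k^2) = 4*j^2 + 16*j*k + 3*k^2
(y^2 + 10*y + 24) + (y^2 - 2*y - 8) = 2*y^2 + 8*y + 16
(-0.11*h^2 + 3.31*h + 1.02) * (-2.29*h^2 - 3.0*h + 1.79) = 0.2519*h^4 - 7.2499*h^3 - 12.4627*h^2 + 2.8649*h + 1.8258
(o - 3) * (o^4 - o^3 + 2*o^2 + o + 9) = o^5 - 4*o^4 + 5*o^3 - 5*o^2 + 6*o - 27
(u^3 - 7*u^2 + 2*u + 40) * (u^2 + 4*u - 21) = u^5 - 3*u^4 - 47*u^3 + 195*u^2 + 118*u - 840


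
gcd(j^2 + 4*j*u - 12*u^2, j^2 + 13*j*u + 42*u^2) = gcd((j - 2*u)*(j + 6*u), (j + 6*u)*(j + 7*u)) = j + 6*u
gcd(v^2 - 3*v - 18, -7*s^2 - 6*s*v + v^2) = 1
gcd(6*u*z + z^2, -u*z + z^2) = z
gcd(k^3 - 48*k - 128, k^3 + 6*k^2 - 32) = k^2 + 8*k + 16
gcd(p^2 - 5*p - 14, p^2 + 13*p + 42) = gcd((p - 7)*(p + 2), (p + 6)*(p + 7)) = 1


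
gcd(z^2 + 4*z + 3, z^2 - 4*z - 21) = z + 3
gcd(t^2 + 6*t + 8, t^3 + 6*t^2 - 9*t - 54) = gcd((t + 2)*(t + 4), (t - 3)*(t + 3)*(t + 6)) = 1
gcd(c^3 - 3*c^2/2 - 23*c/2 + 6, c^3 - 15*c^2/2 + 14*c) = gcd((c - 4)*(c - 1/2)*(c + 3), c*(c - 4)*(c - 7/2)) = c - 4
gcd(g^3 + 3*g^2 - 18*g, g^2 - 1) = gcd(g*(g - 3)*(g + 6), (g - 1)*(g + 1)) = 1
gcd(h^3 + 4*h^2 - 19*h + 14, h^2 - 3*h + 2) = h^2 - 3*h + 2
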